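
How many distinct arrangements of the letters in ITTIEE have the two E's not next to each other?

Total arrangements of ITTIEE: 6!/(2!·2!·2!) = 90.
If the two E's are adjacent, glue them into one block, leaving 5 items to arrange: (5)!/(2!·2!) = 30 ways.
Subtracting, 90 − 30 = 60 arrangements keep the E's apart.

60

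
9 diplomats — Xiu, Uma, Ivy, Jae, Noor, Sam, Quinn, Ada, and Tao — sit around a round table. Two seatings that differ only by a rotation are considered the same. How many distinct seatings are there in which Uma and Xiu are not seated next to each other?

30240

All circular seatings of 9 people number (8)! = 40320.
Those with Uma next to Xiu: fuse the pair into one unit and seat 8 units around a circle — 2·(7)! = 10080.
Subtracting, 40320 − 10080 = 30240.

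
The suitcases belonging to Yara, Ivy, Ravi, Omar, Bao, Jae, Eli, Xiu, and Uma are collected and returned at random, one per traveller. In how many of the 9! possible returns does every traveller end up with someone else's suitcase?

133496

Count assignments avoiding every fixed point. For any j of the 9 travellers fixed to their own suitcase, the other 9−j can be arranged in (9−j)! ways.
By inclusion–exclusion this is Σ_{j=0}^{9} (−1)^j C(9,j)·(9−j)!.
Computing: 362880 − 362880 + 181440 − 60480 + 15120 − 3024 + 504 − 72 + 9 − 1 = 133496.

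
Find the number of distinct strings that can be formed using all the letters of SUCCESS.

420

The 7 letters of SUCCESS have repeats: C appearing twice and S appearing 3 times.
So there are 7! / (3!·2!) = 420 distinguishable arrangements.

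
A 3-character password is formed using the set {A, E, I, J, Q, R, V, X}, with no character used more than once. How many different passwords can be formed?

With no repetition, fill the 3 characters in order: 8 choices, then 7, down to 6.
8 × 7 × 6 = 336.

336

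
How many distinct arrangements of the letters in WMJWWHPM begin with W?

1260

With the first slot taken by W, it remains to arrange the other 7 letters (MJWWHPM).
Those 7 letters have M appearing twice and W appearing twice, giving (7)!/(2!·2!) = 1260.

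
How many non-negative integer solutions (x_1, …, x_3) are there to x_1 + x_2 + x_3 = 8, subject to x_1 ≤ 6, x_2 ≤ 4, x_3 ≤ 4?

22

By stars and bars, unrestricted non-negative solutions to x_1+…+x_3 = 8 number C(8+2,2) = 45.
Subtract solutions that violate a single cap (substitute x_i' = x_i − (cap_i+1)): x_1 ≥ 7 gives C(3,2) = 3; x_2 ≥ 5 gives C(5,2) = 10; x_3 ≥ 5 gives C(5,2) = 10. Together 23.
No two caps can be exceeded simultaneously, so the pair terms are all 0.
By inclusion–exclusion the count is 45 − 23 + 0 = 22.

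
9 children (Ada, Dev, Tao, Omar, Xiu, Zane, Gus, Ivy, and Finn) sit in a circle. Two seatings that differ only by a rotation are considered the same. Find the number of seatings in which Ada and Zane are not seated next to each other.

30240

All circular seatings of 9 people number (8)! = 40320.
Seatings with Ada beside Zane: treat them as a block with 2 internal orders, giving 2 × (7)! = 10080.
Subtracting, 40320 − 10080 = 30240.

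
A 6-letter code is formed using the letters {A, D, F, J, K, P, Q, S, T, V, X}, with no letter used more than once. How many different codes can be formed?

332640

Choose and order 6 of the 11 symbols: the first letter has 11 options, the next 10, and so on down to 6.
That product is 11 × 10 × 9 × 8 × 7 × 6 = 332640.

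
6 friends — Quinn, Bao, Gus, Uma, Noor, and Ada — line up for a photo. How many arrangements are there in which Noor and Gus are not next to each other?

480

Of the 6! = 720 arrangements, those with Noor and Gus adjacent number 2 × 5! = 240 (treat the pair as a block with 2 internal orders).
Complementary counting: 720 − 240 = 480.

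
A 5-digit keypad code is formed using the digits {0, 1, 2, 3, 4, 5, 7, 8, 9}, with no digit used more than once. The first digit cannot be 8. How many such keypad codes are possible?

The first digit has 9−1 = 8 choices (anything except 8).
The remaining 4 digits are filled from the other 8 symbols without repetition: 8 × 7 × 6 × 5 = 1680.
Total: 8 × 1680 = 13440.

13440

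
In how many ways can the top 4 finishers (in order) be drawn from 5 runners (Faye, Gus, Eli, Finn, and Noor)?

There are 5 choices for 1st place, 4 for 2nd, and so on down to 2 for position 4.
That gives 5 × 4 × 3 × 2 = 120.

120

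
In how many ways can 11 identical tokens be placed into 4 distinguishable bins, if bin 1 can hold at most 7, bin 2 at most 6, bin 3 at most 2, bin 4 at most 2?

45

Ignoring the caps, the number of non-negative solutions to x_1+…+x_4 = 11 is C(14,3) = 364.
Subtract solutions that violate a single cap (substitute x_i' = x_i − (cap_i+1)): x_1 ≥ 8 gives C(6,3) = 20; x_2 ≥ 7 gives C(7,3) = 35; x_3 ≥ 3 gives C(11,3) = 165; x_4 ≥ 3 gives C(11,3) = 165. Together 385.
Add back pairs where two caps are both exceeded: 0 + 1 + 1 + 4 + 4 + 56 = 66.
By inclusion–exclusion the count is 364 − 385 + 66 = 45.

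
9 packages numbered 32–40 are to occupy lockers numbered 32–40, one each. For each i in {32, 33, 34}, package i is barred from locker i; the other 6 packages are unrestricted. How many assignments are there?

256320

Let Aᵢ (for i ∈ {32, 33, 34}) be the placements that put package i in its forbidden locker. Any j of these fix j positions, leaving (9−j)! ways to fill the rest, and there are C(3,j) ways to pick which j.
By inclusion–exclusion, the number of valid placements is Σ_{j=0}^{3} (−1)^j C(3,j)·(9−j)!.
Computing: 362880 − 120960 + 15120 − 720 = 256320.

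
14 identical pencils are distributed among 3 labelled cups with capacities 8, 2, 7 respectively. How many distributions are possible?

9

Without the upper bounds there are C(16,2) = 120 ways to split 14 among 3 cups.
Subtract solutions that violate a single cap (substitute x_i' = x_i − (cap_i+1)): x_1 ≥ 9 gives C(7,2) = 21; x_2 ≥ 3 gives C(13,2) = 78; x_3 ≥ 8 gives C(8,2) = 28. Together 127.
Add back pairs where two caps are both exceeded: 6 + 0 + 10 = 16.
By inclusion–exclusion the count is 120 − 127 + 16 = 9.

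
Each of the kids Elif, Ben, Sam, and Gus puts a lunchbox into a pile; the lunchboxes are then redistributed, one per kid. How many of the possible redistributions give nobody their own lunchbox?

Count assignments avoiding every fixed point. For any j of the 4 kids fixed to their own lunchbox, the other 4−j can be arranged in (4−j)! ways.
By inclusion–exclusion this is Σ_{j=0}^{4} (−1)^j C(4,j)·(4−j)!.
Computing: 24 − 24 + 12 − 4 + 1 = 9.

9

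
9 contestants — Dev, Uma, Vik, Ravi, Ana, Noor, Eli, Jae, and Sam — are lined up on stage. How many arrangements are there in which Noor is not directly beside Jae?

Of the 9! = 362880 arrangements, those with Noor and Jae adjacent number 2 × 8! = 80640 (treat the pair as a block with 2 internal orders).
So 362880 − 80640 = 282240 arrangements keep them apart.

282240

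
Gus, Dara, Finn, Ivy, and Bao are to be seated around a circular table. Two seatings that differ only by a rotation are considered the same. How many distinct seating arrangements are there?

Seat Gus anywhere (absorbing the rotational symmetry), then permute the other 4: (4)! = 24.

24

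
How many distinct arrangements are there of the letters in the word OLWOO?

20

Letter multiplicities in OLWOO: L×1, O×3, W×1.
So there are 5! / (3!) = 20 distinguishable arrangements.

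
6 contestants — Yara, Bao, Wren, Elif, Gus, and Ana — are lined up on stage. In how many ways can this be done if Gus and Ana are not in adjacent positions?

Of the 6! = 720 arrangements, those with Gus and Ana adjacent number 2 × 5! = 240 (treat the pair as a block with 2 internal orders).
So 720 − 240 = 480 arrangements keep them apart.

480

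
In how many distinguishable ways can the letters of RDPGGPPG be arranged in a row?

1120

Letter multiplicities in RDPGGPPG: D×1, G×3, P×3, R×1.
So there are 8! / (3!·3!) = 1120 distinguishable arrangements.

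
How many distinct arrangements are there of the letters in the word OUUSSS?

60

Letter multiplicities in OUUSSS: O×1, S×3, U×2.
Dividing 6! = 720 by 3!·2! = 12 for the repeated letters gives 60.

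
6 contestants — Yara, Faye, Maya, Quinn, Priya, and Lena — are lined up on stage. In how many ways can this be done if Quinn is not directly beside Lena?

Of the 6! = 720 arrangements, those with Quinn and Lena adjacent number 2 × 5! = 240 (treat the pair as a block with 2 internal orders).
Complementary counting: 720 − 240 = 480.

480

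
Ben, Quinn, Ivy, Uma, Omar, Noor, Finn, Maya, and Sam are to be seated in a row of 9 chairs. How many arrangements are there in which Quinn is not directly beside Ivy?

282240

There are 9! = 362880 arrangements in all. If Quinn and Ivy are adjacent, merging them into one block gives 2·(8)! = 80640 arrangements.
Complementary counting: 362880 − 80640 = 282240.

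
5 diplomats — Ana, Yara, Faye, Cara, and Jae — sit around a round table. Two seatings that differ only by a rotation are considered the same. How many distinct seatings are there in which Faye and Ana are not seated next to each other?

12

Without the restriction there are (4)! = 24 seatings.
Those with Faye next to Ana: fuse the pair into one unit and seat 4 units around a circle — 2·(3)! = 12.
Subtracting, 24 − 12 = 12.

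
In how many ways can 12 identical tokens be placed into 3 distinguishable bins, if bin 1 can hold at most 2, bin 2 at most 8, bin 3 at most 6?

12

By stars and bars, unrestricted non-negative solutions to x_1+…+x_3 = 12 number C(12+2,2) = 91.
Subtract solutions that violate a single cap (substitute x_i' = x_i − (cap_i+1)): x_1 ≥ 3 gives C(11,2) = 55; x_2 ≥ 9 gives C(5,2) = 10; x_3 ≥ 7 gives C(7,2) = 21. Together 86.
Add back pairs where two caps are both exceeded: 1 + 6 + 0 = 7.
By inclusion–exclusion the count is 91 − 86 + 7 = 12.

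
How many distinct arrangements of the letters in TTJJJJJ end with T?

With the last slot taken by T, it remains to arrange the other 6 letters (TJJJJJ).
Those 6 letters have J appearing 5 times, giving (6)!/(5!) = 6.

6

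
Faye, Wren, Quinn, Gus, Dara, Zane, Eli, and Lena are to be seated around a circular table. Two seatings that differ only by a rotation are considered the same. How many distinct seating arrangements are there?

5040

Fix one person's seat to break rotational symmetry; the remaining 7 people can be arranged in (7)! = 5040 ways.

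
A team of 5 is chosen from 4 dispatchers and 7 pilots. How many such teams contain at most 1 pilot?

Split by how many pilots are chosen (0 through 1).
Sum: C(7,0)·C(4,5) + C(7,1)·C(4,4) = 0 + 7 = 7.

7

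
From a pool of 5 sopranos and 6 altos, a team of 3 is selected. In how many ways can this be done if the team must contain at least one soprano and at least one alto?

Unrestricted: C(11,3) = 165 ways to pick any 3 of the 11.
Subtract selections that omit an entire group: no sopranos → C(6,3) = 20; no altos → C(5,3) = 10.
Both groups omitted at once is impossible, so 165 − 30 = 135.

135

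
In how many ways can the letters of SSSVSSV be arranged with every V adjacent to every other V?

6

Treat the 2 copies of V as a single block. The multiset to arrange is then {VV, S, S, S, S, S}, 6 items in all.
That gives (6)!/(5!) = 6 arrangements.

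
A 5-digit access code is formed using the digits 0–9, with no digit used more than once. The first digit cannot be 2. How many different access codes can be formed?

27216

The first digit has 10−1 = 9 choices (anything except 2).
The remaining 4 digits are filled from the other 9 symbols without repetition: 9 × 8 × 7 × 6 = 3024.
Total: 9 × 3024 = 27216.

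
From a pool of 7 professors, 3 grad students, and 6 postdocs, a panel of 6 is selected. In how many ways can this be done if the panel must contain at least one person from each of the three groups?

6006

With no constraint there are C(16,6) = 8008 possible selections.
Subtract selections that omit an entire group: no professors → C(9,6) = 84; no grad students → C(13,6) = 1716; no postdocs → C(10,6) = 210.
Add back selections omitting two groups (i.e. drawn from a single group): C(7,6) + C(3,6) + C(6,6) = 8.
By inclusion–exclusion: 8008 − 2010 + 8 = 6006.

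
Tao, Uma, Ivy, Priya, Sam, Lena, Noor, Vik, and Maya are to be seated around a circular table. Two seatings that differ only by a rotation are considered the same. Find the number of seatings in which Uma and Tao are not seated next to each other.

Without the restriction there are (8)! = 40320 seatings.
Seatings with Uma beside Tao: treat them as a block with 2 internal orders, giving 2 × (7)! = 10080.
Subtracting, 40320 − 10080 = 30240.

30240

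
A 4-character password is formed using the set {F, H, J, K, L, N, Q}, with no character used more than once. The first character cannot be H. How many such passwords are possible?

The first character has 7−1 = 6 choices (anything except H).
The remaining 3 characters are filled from the other 6 symbols without repetition: 6 × 5 × 4 = 120.
Total: 6 × 120 = 720.

720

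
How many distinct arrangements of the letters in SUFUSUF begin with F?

With the first slot taken by F, it remains to arrange the other 6 letters (SUUSUF).
Those 6 letters have S appearing twice and U appearing 3 times, giving (6)!/(3!·2!) = 60.

60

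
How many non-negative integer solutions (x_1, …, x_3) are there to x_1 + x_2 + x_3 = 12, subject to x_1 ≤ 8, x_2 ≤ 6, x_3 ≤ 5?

32

Without the upper bounds there are C(14,2) = 91 ways to split 12 among 3 variables.
Subtract solutions that violate a single cap (substitute x_i' = x_i − (cap_i+1)): x_1 ≥ 9 gives C(5,2) = 10; x_2 ≥ 7 gives C(7,2) = 21; x_3 ≥ 6 gives C(8,2) = 28. Together 59.
No two caps can be exceeded simultaneously, so the pair terms are all 0.
By inclusion–exclusion the count is 91 − 59 + 0 = 32.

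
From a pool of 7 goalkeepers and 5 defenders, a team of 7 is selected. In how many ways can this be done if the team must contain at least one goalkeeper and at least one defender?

791

With no constraint there are C(12,7) = 792 possible selections.
Selections missing a whole group: no goalkeepers → C(5,7) = 0; no defenders → C(7,7) = 1.
Both groups omitted at once is impossible, so 792 − 1 = 791.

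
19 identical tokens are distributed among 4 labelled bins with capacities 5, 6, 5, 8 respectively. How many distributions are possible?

By stars and bars, unrestricted non-negative solutions to x_1+…+x_4 = 19 number C(19+3,3) = 1540.
Subtract solutions that violate a single cap (substitute x_i' = x_i − (cap_i+1)): x_1 ≥ 6 gives C(16,3) = 560; x_2 ≥ 7 gives C(15,3) = 455; x_3 ≥ 6 gives C(16,3) = 560; x_4 ≥ 9 gives C(13,3) = 286. Together 1861.
Add back pairs where two caps are both exceeded: 84 + 120 + 35 + 84 + 20 + 35 = 378.
Subtract triples: 1 + 0 + 0 + 0 = 1.
By inclusion–exclusion the count is 1540 − 1861 + 378 − 1 = 56.

56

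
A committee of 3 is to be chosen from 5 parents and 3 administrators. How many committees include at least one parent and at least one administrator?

45

With no constraint there are C(8,3) = 56 possible selections.
Subtract selections that omit an entire group: no parents → C(3,3) = 1; no administrators → C(5,3) = 10.
Both groups omitted at once is impossible, so 56 − 11 = 45.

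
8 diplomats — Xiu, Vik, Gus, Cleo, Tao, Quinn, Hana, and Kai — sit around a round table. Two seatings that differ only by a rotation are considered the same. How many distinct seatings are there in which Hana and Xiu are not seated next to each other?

3600

All circular seatings of 8 people number (7)! = 5040.
Those with Hana next to Xiu: fuse the pair into one unit and seat 7 units around a circle — 2·(6)! = 1440.
Subtracting, 5040 − 1440 = 3600.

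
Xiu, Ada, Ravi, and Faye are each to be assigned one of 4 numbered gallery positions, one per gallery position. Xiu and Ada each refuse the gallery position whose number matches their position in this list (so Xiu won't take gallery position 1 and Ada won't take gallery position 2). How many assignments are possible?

14

Let Aᵢ (for i ∈ {1, 2}) be the placements that put person i in their forbidden gallery position. Any j of these fix j positions, leaving (4−j)! ways to fill the rest, and there are C(2,j) ways to pick which j.
By inclusion–exclusion, the number of valid placements is Σ_{j=0}^{2} (−1)^j C(2,j)·(4−j)!.
Computing: 24 − 12 + 2 = 14.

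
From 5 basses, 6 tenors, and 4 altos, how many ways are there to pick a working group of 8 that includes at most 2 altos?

4257

Split by how many altos are chosen (0 through 2).
Sum: C(4,0)·C(11,8) + C(4,1)·C(11,7) + C(4,2)·C(11,6) = 165 + 1320 + 2772 = 4257.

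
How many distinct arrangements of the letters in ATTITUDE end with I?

840

With the last slot taken by I, it remains to arrange the other 7 letters (ATTTUDE).
Those 7 letters have T appearing 3 times, giving (7)!/(3!) = 840.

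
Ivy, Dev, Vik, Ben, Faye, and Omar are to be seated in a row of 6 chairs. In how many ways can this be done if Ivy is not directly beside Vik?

480

There are 6! = 720 arrangements in all. If Ivy and Vik are adjacent, merging them into one block gives 2·(5)! = 240 arrangements.
Complementary counting: 720 − 240 = 480.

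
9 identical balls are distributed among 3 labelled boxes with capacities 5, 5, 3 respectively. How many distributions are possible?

14

Ignoring the caps, the number of non-negative solutions to x_1+…+x_3 = 9 is C(11,2) = 55.
Subtract solutions that violate a single cap (substitute x_i' = x_i − (cap_i+1)): x_1 ≥ 6 gives C(5,2) = 10; x_2 ≥ 6 gives C(5,2) = 10; x_3 ≥ 4 gives C(7,2) = 21. Together 41.
No two caps can be exceeded simultaneously, so the pair terms are all 0.
By inclusion–exclusion the count is 55 − 41 + 0 = 14.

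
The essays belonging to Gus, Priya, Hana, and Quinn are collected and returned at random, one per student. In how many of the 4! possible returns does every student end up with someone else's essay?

9

Count assignments avoiding every fixed point. For any j of the 4 students fixed to their own essay, the other 4−j can be arranged in (4−j)! ways.
By inclusion–exclusion this is Σ_{j=0}^{4} (−1)^j C(4,j)·(4−j)!.
Computing: 24 − 24 + 12 − 4 + 1 = 9.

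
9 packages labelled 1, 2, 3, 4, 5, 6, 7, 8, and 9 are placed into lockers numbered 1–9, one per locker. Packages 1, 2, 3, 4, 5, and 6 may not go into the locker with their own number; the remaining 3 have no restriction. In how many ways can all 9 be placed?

183822

Let Aᵢ (for 1 ≤ i ≤ 6) be the placements that put package i in its forbidden locker. Any j of these fix j positions, leaving (9−j)! ways to fill the rest, and there are C(6,j) ways to pick which j.
By inclusion–exclusion, the number of valid placements is Σ_{j=0}^{6} (−1)^j C(6,j)·(9−j)!.
Computing: 362880 − 241920 + 75600 − 14400 + 1800 − 144 + 6 = 183822.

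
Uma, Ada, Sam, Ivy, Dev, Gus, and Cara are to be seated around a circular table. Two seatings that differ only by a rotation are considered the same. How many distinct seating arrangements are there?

Seat Uma anywhere (absorbing the rotational symmetry), then permute the other 6: (6)! = 720.

720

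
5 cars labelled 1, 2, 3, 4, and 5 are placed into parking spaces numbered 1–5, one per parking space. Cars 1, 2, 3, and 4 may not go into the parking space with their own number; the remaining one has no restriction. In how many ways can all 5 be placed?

Let Aᵢ (for 1 ≤ i ≤ 4) be the placements that put car i in its forbidden parking space. Any j of these fix j positions, leaving (5−j)! ways to fill the rest, and there are C(4,j) ways to pick which j.
By inclusion–exclusion, the number of valid placements is Σ_{j=0}^{4} (−1)^j C(4,j)·(5−j)!.
Computing: 120 − 96 + 36 − 8 + 1 = 53.

53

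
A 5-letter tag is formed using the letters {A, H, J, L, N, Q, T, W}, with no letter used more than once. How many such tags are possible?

With no repetition, fill the 5 letters in order: 8 choices, then 7, down to 4.
8 × 7 × 6 × 5 × 4 = 6720.

6720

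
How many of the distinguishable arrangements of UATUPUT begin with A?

Fix A in the first position and arrange the remaining 6 letters.
Those 6 letters have T appearing twice and U appearing 3 times, giving (6)!/(3!·2!) = 60.

60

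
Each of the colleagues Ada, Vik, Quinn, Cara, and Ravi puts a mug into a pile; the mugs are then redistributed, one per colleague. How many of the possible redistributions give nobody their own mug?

44

Count assignments avoiding every fixed point. For any j of the 5 colleagues fixed to their own mug, the other 5−j can be arranged in (5−j)! ways.
By inclusion–exclusion this is Σ_{j=0}^{5} (−1)^j C(5,j)·(5−j)!.
Computing: 120 − 120 + 60 − 20 + 5 − 1 = 44.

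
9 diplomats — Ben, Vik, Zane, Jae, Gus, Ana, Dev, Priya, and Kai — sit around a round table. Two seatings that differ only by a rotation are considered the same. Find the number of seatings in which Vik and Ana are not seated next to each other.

All circular seatings of 9 people number (8)! = 40320.
Seatings with Vik beside Ana: treat them as a block with 2 internal orders, giving 2 × (7)! = 10080.
Subtracting, 40320 − 10080 = 30240.

30240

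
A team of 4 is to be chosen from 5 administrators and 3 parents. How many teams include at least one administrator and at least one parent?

65

Unrestricted: C(8,4) = 70 ways to pick any 4 of the 8.
Subtract selections that omit an entire group: no administrators → C(3,4) = 0; no parents → C(5,4) = 5.
Both groups omitted at once is impossible, so 70 − 5 = 65.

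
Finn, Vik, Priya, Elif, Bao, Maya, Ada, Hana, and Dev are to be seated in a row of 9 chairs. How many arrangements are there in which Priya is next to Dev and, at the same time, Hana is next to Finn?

20160

Treat {Priya,Dev} as one block (2 orders) and {Hana,Finn} as another (2 orders).
That leaves 7 units to arrange: 2 × 2 × 7! = 4 × 5040 = 20160.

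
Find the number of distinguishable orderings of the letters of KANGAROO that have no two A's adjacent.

7560

Total arrangements of KANGAROO: 8!/(2!·2!) = 10080.
Arrangements with the A's together: treat AA as one letter, giving (7)!/(2!) = 2520.
Hence 10080 − 2520 = 7560.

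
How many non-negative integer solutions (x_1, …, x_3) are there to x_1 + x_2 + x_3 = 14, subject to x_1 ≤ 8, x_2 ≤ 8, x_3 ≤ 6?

By stars and bars, unrestricted non-negative solutions to x_1+…+x_3 = 14 number C(14+2,2) = 120.
Subtract solutions that violate a single cap (substitute x_i' = x_i − (cap_i+1)): x_1 ≥ 9 gives C(7,2) = 21; x_2 ≥ 9 gives C(7,2) = 21; x_3 ≥ 7 gives C(9,2) = 36. Together 78.
No two caps can be exceeded simultaneously, so the pair terms are all 0.
By inclusion–exclusion the count is 120 − 78 + 0 = 42.

42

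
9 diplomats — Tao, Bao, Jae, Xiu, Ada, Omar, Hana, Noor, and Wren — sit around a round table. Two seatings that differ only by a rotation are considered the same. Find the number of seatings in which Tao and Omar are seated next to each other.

Glue Tao and Omar into a block (2 internal orders). Seating 8 units around a circle gives (7)! arrangements.
So 2 × (7)! = 2 × 5040 = 10080.

10080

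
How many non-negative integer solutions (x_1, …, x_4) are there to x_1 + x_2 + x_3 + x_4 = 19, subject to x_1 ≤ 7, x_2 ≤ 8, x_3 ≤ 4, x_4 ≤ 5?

55

By stars and bars, unrestricted non-negative solutions to x_1+…+x_4 = 19 number C(19+3,3) = 1540.
Subtract solutions that violate a single cap (substitute x_i' = x_i − (cap_i+1)): x_1 ≥ 8 gives C(14,3) = 364; x_2 ≥ 9 gives C(13,3) = 286; x_3 ≥ 5 gives C(17,3) = 680; x_4 ≥ 6 gives C(16,3) = 560. Together 1890.
Add back pairs where two caps are both exceeded: 10 + 84 + 56 + 56 + 35 + 165 = 406.
Subtract triples: 0 + 0 + 1 + 0 = 1.
By inclusion–exclusion the count is 1540 − 1890 + 406 − 1 = 55.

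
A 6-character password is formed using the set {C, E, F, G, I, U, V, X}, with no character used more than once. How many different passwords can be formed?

20160

With no repetition, fill the 6 characters in order: 8 choices, then 7, down to 3.
8 × 7 × 6 × 5 × 4 × 3 = 20160.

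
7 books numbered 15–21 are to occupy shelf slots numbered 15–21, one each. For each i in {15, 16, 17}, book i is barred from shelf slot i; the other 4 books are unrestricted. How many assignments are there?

3216

Let Aᵢ (for i ∈ {15, 16, 17}) be the placements that put book i in its forbidden shelf slot. Any j of these fix j positions, leaving (7−j)! ways to fill the rest, and there are C(3,j) ways to pick which j.
By inclusion–exclusion, the number of valid placements is Σ_{j=0}^{3} (−1)^j C(3,j)·(7−j)!.
Computing: 5040 − 2160 + 360 − 24 = 3216.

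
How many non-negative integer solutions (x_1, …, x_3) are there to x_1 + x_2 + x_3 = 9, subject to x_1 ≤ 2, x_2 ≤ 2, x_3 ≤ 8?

Without the upper bounds there are C(11,2) = 55 ways to split 9 among 3 variables.
Subtract solutions that violate a single cap (substitute x_i' = x_i − (cap_i+1)): x_1 ≥ 3 gives C(8,2) = 28; x_2 ≥ 3 gives C(8,2) = 28; x_3 ≥ 9 gives C(2,2) = 1. Together 57.
Add back pairs where two caps are both exceeded: 10 + 0 + 0 = 10.
By inclusion–exclusion the count is 55 − 57 + 10 = 8.

8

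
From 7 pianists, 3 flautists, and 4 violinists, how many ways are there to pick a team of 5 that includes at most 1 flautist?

1452

Split by how many flautists are chosen (0 through 1).
Sum: C(3,0)·C(11,5) + C(3,1)·C(11,4) = 462 + 990 = 1452.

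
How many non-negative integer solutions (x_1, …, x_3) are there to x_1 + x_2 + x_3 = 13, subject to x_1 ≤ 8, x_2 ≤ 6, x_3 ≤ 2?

Ignoring the caps, the number of non-negative solutions to x_1+…+x_3 = 13 is C(15,2) = 105.
Subtract solutions that violate a single cap (substitute x_i' = x_i − (cap_i+1)): x_1 ≥ 9 gives C(6,2) = 15; x_2 ≥ 7 gives C(8,2) = 28; x_3 ≥ 3 gives C(12,2) = 66. Together 109.
Add back pairs where two caps are both exceeded: 0 + 3 + 10 = 13.
By inclusion–exclusion the count is 105 − 109 + 13 = 9.

9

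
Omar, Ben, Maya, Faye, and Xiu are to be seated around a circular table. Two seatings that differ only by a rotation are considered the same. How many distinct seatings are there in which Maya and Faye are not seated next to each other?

12

Without the restriction there are (4)! = 24 seatings.
Those with Maya next to Faye: fuse the pair into one unit and seat 4 units around a circle — 2·(3)! = 12.
Subtracting, 24 − 12 = 12.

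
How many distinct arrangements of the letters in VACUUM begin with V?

With the first slot taken by V, it remains to arrange the other 5 letters (ACUUM).
Those 5 letters have U appearing twice, giving (5)!/(2!) = 60.

60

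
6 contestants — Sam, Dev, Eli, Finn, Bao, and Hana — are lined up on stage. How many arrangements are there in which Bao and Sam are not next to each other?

Of the 6! = 720 arrangements, those with Bao and Sam adjacent number 2 × 5! = 240 (treat the pair as a block with 2 internal orders).
So 720 − 240 = 480 arrangements keep them apart.

480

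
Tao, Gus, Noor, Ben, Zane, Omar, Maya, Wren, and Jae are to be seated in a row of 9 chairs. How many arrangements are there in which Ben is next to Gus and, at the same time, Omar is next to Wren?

Treat {Ben,Gus} as one block (2 orders) and {Omar,Wren} as another (2 orders).
That leaves 7 units to arrange: 2 × 2 × 7! = 4 × 5040 = 20160.

20160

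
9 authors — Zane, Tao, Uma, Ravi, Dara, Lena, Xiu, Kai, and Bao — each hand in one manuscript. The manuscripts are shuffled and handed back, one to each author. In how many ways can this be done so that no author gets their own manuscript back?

133496

Count assignments avoiding every fixed point. For any j of the 9 authors fixed to their own manuscript, the other 9−j can be arranged in (9−j)! ways.
By inclusion–exclusion this is Σ_{j=0}^{9} (−1)^j C(9,j)·(9−j)!.
Computing: 362880 − 362880 + 181440 − 60480 + 15120 − 3024 + 504 − 72 + 9 − 1 = 133496.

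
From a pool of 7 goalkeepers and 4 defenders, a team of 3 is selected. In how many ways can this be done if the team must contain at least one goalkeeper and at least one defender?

126

Total 3-person selections from all 11: C(11,3) = 165.
Selections missing a whole group: no goalkeepers → C(4,3) = 4; no defenders → C(7,3) = 35.
Both groups omitted at once is impossible, so 165 − 39 = 126.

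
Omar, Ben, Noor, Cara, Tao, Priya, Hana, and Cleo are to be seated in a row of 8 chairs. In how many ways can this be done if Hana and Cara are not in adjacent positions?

30240

There are 8! = 40320 arrangements in all. If Hana and Cara are adjacent, merging them into one block gives 2·(7)! = 10080 arrangements.
Complementary counting: 40320 − 10080 = 30240.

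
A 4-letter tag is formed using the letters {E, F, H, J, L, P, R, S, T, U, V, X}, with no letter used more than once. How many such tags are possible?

11880

With no repetition, fill the 4 letters in order: 12 choices, then 11, down to 9.
That product is 12 × 11 × 10 × 9 = 11880.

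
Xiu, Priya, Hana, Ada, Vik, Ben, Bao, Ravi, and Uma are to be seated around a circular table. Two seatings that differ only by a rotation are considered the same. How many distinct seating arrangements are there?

Seat Xiu anywhere (absorbing the rotational symmetry), then permute the other 8: (8)! = 40320.

40320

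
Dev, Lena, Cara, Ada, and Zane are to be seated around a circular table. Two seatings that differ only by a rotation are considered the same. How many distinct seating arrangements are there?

Fix one person's seat to break rotational symmetry; the remaining 4 people can be arranged in (4)! = 24 ways.

24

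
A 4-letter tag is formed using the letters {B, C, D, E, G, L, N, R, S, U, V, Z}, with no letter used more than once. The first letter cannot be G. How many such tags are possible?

10890

The first letter has 12−1 = 11 choices (anything except G).
The remaining 3 letters are filled from the other 11 symbols without repetition: 11 × 10 × 9 = 990.
Total: 11 × 990 = 10890.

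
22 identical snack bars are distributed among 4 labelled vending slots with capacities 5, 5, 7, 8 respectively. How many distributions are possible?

Without the upper bounds there are C(25,3) = 2300 ways to split 22 among 4 vending slots.
Subtract solutions that violate a single cap (substitute x_i' = x_i − (cap_i+1)): x_1 ≥ 6 gives C(19,3) = 969; x_2 ≥ 6 gives C(19,3) = 969; x_3 ≥ 8 gives C(17,3) = 680; x_4 ≥ 9 gives C(16,3) = 560. Together 3178.
Add back pairs where two caps are both exceeded: 286 + 165 + 120 + 165 + 120 + 56 = 912.
Subtract triples: 10 + 4 + 0 + 0 = 14.
By inclusion–exclusion the count is 2300 − 3178 + 912 − 14 = 20.

20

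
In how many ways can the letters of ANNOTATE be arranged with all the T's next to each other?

Treat the 2 copies of T as a single block. The multiset to arrange is then {TT, A, A, E, N, N, O}, 7 items in all.
That gives (7)!/(2!·2!) = 1260 arrangements.

1260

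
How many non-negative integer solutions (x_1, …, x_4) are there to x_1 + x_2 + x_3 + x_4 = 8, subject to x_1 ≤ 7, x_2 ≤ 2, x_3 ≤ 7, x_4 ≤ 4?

88

Without the upper bounds there are C(11,3) = 165 ways to split 8 among 4 variables.
Subtract solutions that violate a single cap (substitute x_i' = x_i − (cap_i+1)): x_1 ≥ 8 gives C(3,3) = 1; x_2 ≥ 3 gives C(8,3) = 56; x_3 ≥ 8 gives C(3,3) = 1; x_4 ≥ 5 gives C(6,3) = 20. Together 78.
Add back pairs where two caps are both exceeded: 0 + 0 + 0 + 0 + 1 + 0 = 1.
By inclusion–exclusion the count is 165 − 78 + 1 = 88.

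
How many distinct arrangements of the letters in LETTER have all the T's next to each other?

60

Treat the 2 copies of T as a single block. The multiset to arrange is then {TT, E, E, L, R}, 5 items in all.
That gives (5)!/(2!) = 60 arrangements.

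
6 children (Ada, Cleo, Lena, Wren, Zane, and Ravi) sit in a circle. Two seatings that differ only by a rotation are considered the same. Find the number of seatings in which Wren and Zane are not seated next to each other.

72

Without the restriction there are (5)! = 120 seatings.
Seatings with Wren beside Zane: treat them as a block with 2 internal orders, giving 2 × (4)! = 48.
Subtracting, 120 − 48 = 72.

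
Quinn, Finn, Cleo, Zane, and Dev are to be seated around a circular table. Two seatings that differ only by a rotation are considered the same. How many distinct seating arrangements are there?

Around a circle, 5 distinct people have 5!/5 = (4)! = 24 rotationally distinct seatings.

24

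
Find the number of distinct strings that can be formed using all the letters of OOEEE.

The 5 letters of OOEEE have repeats: E appearing 3 times and O appearing twice.
The number of distinct arrangements is 5!/(3!·2!) = 120/12 = 10.

10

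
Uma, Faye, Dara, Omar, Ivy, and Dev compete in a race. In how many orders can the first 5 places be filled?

There are 6 choices for 1st place, 5 for 2nd, and so on down to 2 for position 5.
That gives 6 × 5 × 4 × 3 × 2 = 720.

720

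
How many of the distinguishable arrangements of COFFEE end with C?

30

Fix C in the last position and arrange the remaining 5 letters.
Those 5 letters have E appearing twice and F appearing twice, giving (5)!/(2!·2!) = 30.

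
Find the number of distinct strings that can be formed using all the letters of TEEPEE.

TEEPEE has 6 letters with E appearing 4 times.
So there are 6! / (4!) = 30 distinguishable arrangements.

30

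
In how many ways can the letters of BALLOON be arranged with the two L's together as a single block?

Treat the 2 copies of L as a single block. The multiset to arrange is then {LL, A, B, N, O, O}, 6 items in all.
That gives (6)!/(2!) = 360 arrangements.

360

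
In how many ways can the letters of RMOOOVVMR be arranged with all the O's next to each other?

630

Treat the 3 copies of O as a single block. The multiset to arrange is then {OOO, M, M, R, R, V, V}, 7 items in all.
That gives (7)!/(2!·2!·2!) = 630 arrangements.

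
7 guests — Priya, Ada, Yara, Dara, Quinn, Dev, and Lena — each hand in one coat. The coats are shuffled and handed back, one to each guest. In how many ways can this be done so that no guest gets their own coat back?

This is the derangement count D_7: permutations of 7 items with no fixed point.
By inclusion–exclusion this is Σ_{j=0}^{7} (−1)^j C(7,j)·(7−j)!.
Computing: 5040 − 5040 + 2520 − 840 + 210 − 42 + 7 − 1 = 1854.

1854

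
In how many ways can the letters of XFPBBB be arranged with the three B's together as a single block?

24

Treat the 3 copies of B as a single block. The multiset to arrange is then {BBB, F, P, X}, 4 items in all.
All 4 items are distinct, so there are (4)! = 24 arrangements.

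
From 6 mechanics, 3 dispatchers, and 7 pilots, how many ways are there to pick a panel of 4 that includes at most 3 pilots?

Split by how many pilots are chosen (0 through 3).
Sum: C(7,0)·C(9,4) + C(7,1)·C(9,3) + C(7,2)·C(9,2) + C(7,3)·C(9,1) = 126 + 588 + 756 + 315 = 1785.

1785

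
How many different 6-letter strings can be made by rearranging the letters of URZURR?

60

The 6 letters of URZURR have repeats: R appearing 3 times and U appearing twice.
The number of distinct arrangements is 6!/(3!·2!) = 720/12 = 60.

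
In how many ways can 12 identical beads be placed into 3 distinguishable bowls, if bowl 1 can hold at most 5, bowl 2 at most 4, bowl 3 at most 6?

Without the upper bounds there are C(14,2) = 91 ways to split 12 among 3 bowls.
Subtract solutions that violate a single cap (substitute x_i' = x_i − (cap_i+1)): x_1 ≥ 6 gives C(8,2) = 28; x_2 ≥ 5 gives C(9,2) = 36; x_3 ≥ 7 gives C(7,2) = 21. Together 85.
Add back pairs where two caps are both exceeded: 3 + 0 + 1 = 4.
By inclusion–exclusion the count is 91 − 85 + 4 = 10.

10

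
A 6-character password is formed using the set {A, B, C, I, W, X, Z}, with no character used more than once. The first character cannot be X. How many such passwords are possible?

4320

The first character has 7−1 = 6 choices (anything except X).
The remaining 5 characters are filled from the other 6 symbols without repetition: 6 × 5 × 4 × 3 × 2 = 720.
Total: 6 × 720 = 4320.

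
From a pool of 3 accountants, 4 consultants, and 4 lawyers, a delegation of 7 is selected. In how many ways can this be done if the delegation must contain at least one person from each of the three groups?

Unrestricted: C(11,7) = 330 ways to pick any 7 of the 11.
Subtract selections that omit an entire group: no accountants → C(8,7) = 8; no consultants → C(7,7) = 1; no lawyers → C(7,7) = 1.
Add back selections omitting two groups (i.e. drawn from a single group): C(3,7) + C(4,7) + C(4,7) = 0.
By inclusion–exclusion: 330 − 10 + 0 = 320.

320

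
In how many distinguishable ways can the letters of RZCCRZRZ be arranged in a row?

RZCCRZRZ has 8 letters with C appearing twice, R appearing 3 times, and Z appearing 3 times.
The number of distinct arrangements is 8!/(3!·3!·2!) = 40320/72 = 560.

560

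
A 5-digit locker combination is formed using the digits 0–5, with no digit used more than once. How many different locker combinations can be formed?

720

With no repetition, fill the 5 digits in order: 6 choices, then 5, down to 2.
That product is 6 × 5 × 4 × 3 × 2 = 720.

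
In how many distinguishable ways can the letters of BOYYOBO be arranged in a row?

The 7 letters of BOYYOBO have repeats: B appearing twice, O appearing 3 times, and Y appearing twice.
The number of distinct arrangements is 7!/(3!·2!·2!) = 5040/24 = 210.

210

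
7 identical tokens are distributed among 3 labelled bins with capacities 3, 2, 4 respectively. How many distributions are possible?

Ignoring the caps, the number of non-negative solutions to x_1+…+x_3 = 7 is C(9,2) = 36.
Subtract solutions that violate a single cap (substitute x_i' = x_i − (cap_i+1)): x_1 ≥ 4 gives C(5,2) = 10; x_2 ≥ 3 gives C(6,2) = 15; x_3 ≥ 5 gives C(4,2) = 6. Together 31.
Add back pairs where two caps are both exceeded: 1 + 0 + 0 = 1.
By inclusion–exclusion the count is 36 − 31 + 1 = 6.

6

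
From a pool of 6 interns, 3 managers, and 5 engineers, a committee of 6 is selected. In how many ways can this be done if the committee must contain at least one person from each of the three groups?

With no constraint there are C(14,6) = 3003 possible selections.
Subtract selections that omit an entire group: no interns → C(8,6) = 28; no managers → C(11,6) = 462; no engineers → C(9,6) = 84.
Add back selections omitting two groups (i.e. drawn from a single group): C(6,6) + C(3,6) + C(5,6) = 1.
By inclusion–exclusion: 3003 − 574 + 1 = 2430.

2430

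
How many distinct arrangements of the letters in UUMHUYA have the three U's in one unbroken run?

Treat the 3 copies of U as a single block. The multiset to arrange is then {UUU, A, H, M, Y}, 5 items in all.
All 5 items are distinct, so there are (5)! = 120 arrangements.

120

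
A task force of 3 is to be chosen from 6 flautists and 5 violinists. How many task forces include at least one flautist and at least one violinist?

135

Unrestricted: C(11,3) = 165 ways to pick any 3 of the 11.
Selections missing a whole group: no flautists → C(5,3) = 10; no violinists → C(6,3) = 20.
Both groups omitted at once is impossible, so 165 − 30 = 135.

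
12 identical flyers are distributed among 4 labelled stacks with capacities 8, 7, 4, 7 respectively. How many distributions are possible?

245

Ignoring the caps, the number of non-negative solutions to x_1+…+x_4 = 12 is C(15,3) = 455.
Subtract solutions that violate a single cap (substitute x_i' = x_i − (cap_i+1)): x_1 ≥ 9 gives C(6,3) = 20; x_2 ≥ 8 gives C(7,3) = 35; x_3 ≥ 5 gives C(10,3) = 120; x_4 ≥ 8 gives C(7,3) = 35. Together 210.
No two caps can be exceeded simultaneously, so the pair terms are all 0.
By inclusion–exclusion the count is 455 − 210 + 0 = 245.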